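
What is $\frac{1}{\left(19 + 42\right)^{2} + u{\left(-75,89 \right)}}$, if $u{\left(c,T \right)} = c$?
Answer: $\frac{1}{3646} \approx 0.00027427$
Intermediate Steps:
$\frac{1}{\left(19 + 42\right)^{2} + u{\left(-75,89 \right)}} = \frac{1}{\left(19 + 42\right)^{2} - 75} = \frac{1}{61^{2} - 75} = \frac{1}{3721 - 75} = \frac{1}{3646}$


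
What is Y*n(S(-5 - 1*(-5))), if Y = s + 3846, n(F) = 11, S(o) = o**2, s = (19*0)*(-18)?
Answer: 42306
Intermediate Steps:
s = 0 (s = 0*(-18) = 0)
Y = 3846 (Y = 0 + 3846 = 3846)
Y*n(S(-5 - 1*(-5))) = 3846*11 = 42306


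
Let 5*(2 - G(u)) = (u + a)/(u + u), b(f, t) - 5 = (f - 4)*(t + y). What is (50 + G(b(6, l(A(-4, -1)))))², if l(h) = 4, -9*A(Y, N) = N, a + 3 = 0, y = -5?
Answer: 2704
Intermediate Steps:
a = -3 (a = -3 + 0 = -3)
A(Y, N) = -N/9
b(f, t) = 5 + (-5 + t)*(-4 + f) (b(f, t) = 5 + (f - 4)*(t - 5) = 5 + (-4 + f)*(-5 + t) = 5 + (-5 + t)*(-4 + f))
G(u) = 2 - (-3 + u)/(10*u) (G(u) = 2 - (u - 3)/(5*(u + u)) = 2 - (-3 + u)/(5*(2*u)) = 2 - (-3 + u)*1/(2*u)/5 = 2 - (-3 + u)/(10*u))
(50 + G(b(6, l(A(-4, -1)))))² = (50 + (3 + 19*(25 - 5*6 - 4*4 + 6*4))/(10*(25 - 5*6 - 4*4 + 6*4)))² = (50 + (3 + 19*(25 - 30 - 16 + 24))/(10*(25 - 30 - 16 + 24)))² = (50 + (⅒)*(3 + 19*3)/3)² = (50 + (⅒)*(⅓)*(3 + 57))² = (50 + (⅒)*(⅓)*60)² = (50 + 2)² = 52² = 2704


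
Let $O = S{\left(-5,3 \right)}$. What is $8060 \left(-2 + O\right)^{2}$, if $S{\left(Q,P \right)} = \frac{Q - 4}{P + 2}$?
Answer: $\frac{581932}{5} \approx 1.1639 \cdot 10^{5}$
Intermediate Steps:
$S{\left(Q,P \right)} = \frac{-4 + Q}{2 + P}$
$O = - \frac{9}{5}$ ($O = \frac{-4 - 5}{2 + 3} = \frac{1}{5} \left(-9\right) = - \frac{9}{5} \approx -1.8$)
$8060 \left(-2 + O\right)^{2} = 8060 \left(-2 - \frac{9}{5}\right)^{2} = 8060 \left(- \frac{19}{5}\right)^{2} = 8060 \cdot \frac{361}{25} = \frac{581932}{5}$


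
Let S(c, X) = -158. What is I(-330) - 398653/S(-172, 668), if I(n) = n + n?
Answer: 294373/158 ≈ 1863.1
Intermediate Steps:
I(n) = 2*n
I(-330) - 398653/S(-172, 668) = 2*(-330) - 398653/(-158) = -660 - 398653*(-1/158) = -660 + 398653/158 = 294373/158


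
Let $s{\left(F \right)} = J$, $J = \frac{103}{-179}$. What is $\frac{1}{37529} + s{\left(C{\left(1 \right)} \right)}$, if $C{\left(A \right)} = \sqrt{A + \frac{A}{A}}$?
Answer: $- \frac{3865308}{6717691} \approx -0.57539$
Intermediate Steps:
$J = - \frac{103}{179}$ ($J = 103 \left(- \frac{1}{179}\right) = - \frac{103}{179} \approx -0.57542$)
$C{\left(A \right)} = \sqrt{1 + A}$ ($C{\left(A \right)} = \sqrt{A + 1} = \sqrt{1 + A}$)
$s{\left(F \right)} = - \frac{103}{179}$
$\frac{1}{37529} + s{\left(C{\left(1 \right)} \right)} = \frac{1}{37529} - \frac{103}{179} = - \frac{3865308}{6717691}$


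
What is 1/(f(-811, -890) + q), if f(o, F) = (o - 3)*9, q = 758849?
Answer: 1/751523 ≈ 1.3306e-6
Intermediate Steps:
f(o, F) = -27 + 9*o (f(o, F) = (-3 + o)*9 = -27 + 9*o)
1/(f(-811, -890) + q) = 1/((-27 + 9*(-811)) + 758849) = 1/((-27 - 7299) + 758849) = 1/(-7326 + 758849) = 1/751523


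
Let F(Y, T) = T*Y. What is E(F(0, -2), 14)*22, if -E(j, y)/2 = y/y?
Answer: -44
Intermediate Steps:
E(j, y) = -2 (E(j, y) = -2*y/y = -2*1 = -2)
E(F(0, -2), 14)*22 = -2*22 = -44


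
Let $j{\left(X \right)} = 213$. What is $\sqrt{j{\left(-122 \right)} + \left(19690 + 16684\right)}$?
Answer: $\sqrt{36587} \approx 191.28$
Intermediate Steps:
$\sqrt{j{\left(-122 \right)} + \left(19690 + 16684\right)} = \sqrt{213 + \left(19690 + 16684\right)} = \sqrt{213 + 36374} = \sqrt{36587}$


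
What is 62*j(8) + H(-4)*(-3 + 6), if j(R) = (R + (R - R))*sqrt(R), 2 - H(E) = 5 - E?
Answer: -21 + 992*sqrt(2) ≈ 1381.9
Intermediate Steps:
H(E) = -3 + E (H(E) = 2 - (5 - E) = 2 + (-5 + E) = -3 + E)
j(R) = R**(3/2) (j(R) = (R + 0)*sqrt(R) = R*sqrt(R) = R**(3/2))
62*j(8) + H(-4)*(-3 + 6) = 62*8**(3/2) + (-3 - 4)*(-3 + 6) = 62*(16*sqrt(2)) - 7*3 = 992*sqrt(2) - 21 = -21 + 992*sqrt(2)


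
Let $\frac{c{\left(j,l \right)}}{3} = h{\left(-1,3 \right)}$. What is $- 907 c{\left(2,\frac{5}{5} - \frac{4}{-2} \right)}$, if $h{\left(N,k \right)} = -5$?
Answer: $13605$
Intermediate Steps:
$c{\left(j,l \right)} = -15$ ($c{\left(j,l \right)} = 3 \left(-5\right) = -15$)
$- 907 c{\left(2,\frac{5}{5} - \frac{4}{-2} \right)} = \left(-907\right) \left(-15\right) = 13605$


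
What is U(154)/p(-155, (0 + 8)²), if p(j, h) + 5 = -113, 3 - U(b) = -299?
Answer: -151/59 ≈ -2.5593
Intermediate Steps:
U(b) = 302 (U(b) = 3 - 1*(-299) = 3 + 299 = 302)
p(j, h) = -118 (p(j, h) = -5 - 113 = -118)
U(154)/p(-155, (0 + 8)²) = 302/(-118) = 302*(-1/118) = -151/59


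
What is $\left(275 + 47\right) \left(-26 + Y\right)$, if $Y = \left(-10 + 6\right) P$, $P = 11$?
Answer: $-22540$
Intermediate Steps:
$Y = -44$ ($Y = \left(-10 + 6\right) 11 = \left(-4\right) 11 = -44$)
$\left(275 + 47\right) \left(-26 + Y\right) = \left(275 + 47\right) \left(-26 - 44\right) = 322 \left(-70\right) = -22540$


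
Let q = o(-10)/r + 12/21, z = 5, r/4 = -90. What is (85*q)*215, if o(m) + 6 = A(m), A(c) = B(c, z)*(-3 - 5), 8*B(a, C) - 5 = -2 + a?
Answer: 5237615/504 ≈ 10392.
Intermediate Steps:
r = -360 (r = 4*(-90) = -360)
B(a, C) = 3/8 + a/8 (B(a, C) = 5/8 + (-2 + a)/8 = 5/8 + (-¼ + a/8) = 3/8 + a/8)
A(c) = -3 - c (A(c) = (3/8 + c/8)*(-3 - 5) = (3/8 + c/8)*(-8) = -3 - c)
o(m) = -9 - m (o(m) = -6 + (-3 - m) = -9 - m)
q = 1433/2520 (q = (-9 - 1*(-10))/(-360) + 12/21 = (-9 + 10)*(-1/360) + 12*(1/21) = 1*(-1/360) + 4/7 = -1/360 + 4/7 = 1433/2520 ≈ 0.56865)
(85*q)*215 = (85*(1433/2520))*215 = (24361/504)*215 = 5237615/504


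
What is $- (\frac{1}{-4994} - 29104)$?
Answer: $\frac{145345377}{4994} \approx 29104.0$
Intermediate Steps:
$- (\frac{1}{-4994} - 29104) = - (- \frac{1}{4994} - 29104) = \left(-1\right) \left(- \frac{145345377}{4994}\right) = \frac{145345377}{4994}$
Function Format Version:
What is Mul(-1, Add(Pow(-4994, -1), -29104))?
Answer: Rational(145345377, 4994) ≈ 29104.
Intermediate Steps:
Mul(-1, Add(Pow(-4994, -1), -29104)) = Mul(-1, Add(Rational(-1, 4994), -29104)) = Mul(-1, Rational(-145345377, 4994)) = Rational(145345377, 4994)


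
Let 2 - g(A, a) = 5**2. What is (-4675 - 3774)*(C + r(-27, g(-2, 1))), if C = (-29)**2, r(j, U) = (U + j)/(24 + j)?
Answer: -21739277/3 ≈ -7.2464e+6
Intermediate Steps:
g(A, a) = -23 (g(A, a) = 2 - 1*5**2 = 2 - 1*25 = 2 - 25 = -23)
r(j, U) = (U + j)/(24 + j)
C = 841
(-4675 - 3774)*(C + r(-27, g(-2, 1))) = (-4675 - 3774)*(841 + (-23 - 27)/(24 - 27)) = -8449*(841 - 50/(-3)) = -8449*(841 - 1/3*(-50)) = -8449*(841 + 50/3) = -8449*2573/3 = -21739277/3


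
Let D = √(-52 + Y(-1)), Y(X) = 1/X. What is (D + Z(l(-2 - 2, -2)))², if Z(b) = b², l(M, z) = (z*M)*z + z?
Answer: (324 + I*√53)² ≈ 1.0492e+5 + 4717.5*I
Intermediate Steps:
l(M, z) = z + M*z² (l(M, z) = (M*z)*z + z = M*z² + z = z + M*z²)
D = I*√53 (D = √(-52 + 1/(-1)) = √(-52 - 1) = √(-53) = I*√53 ≈ 7.2801*I)
(D + Z(l(-2 - 2, -2)))² = (I*√53 + (-2*(1 + (-2 - 2)*(-2)))²)² = (I*√53 + (-2*(1 - 4*(-2)))²)² = (I*√53 + (-2*(1 + 8))²)² = (I*√53 + (-2*9)²)² = (I*√53 + (-18)²)² = (I*√53 + 324)² = (324 + I*√53)²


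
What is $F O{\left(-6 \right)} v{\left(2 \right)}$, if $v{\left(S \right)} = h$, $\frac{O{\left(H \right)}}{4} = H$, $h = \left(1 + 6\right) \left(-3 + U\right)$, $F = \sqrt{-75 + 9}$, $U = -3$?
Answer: $1008 i \sqrt{66} \approx 8189.0 i$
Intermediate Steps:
$F = i \sqrt{66}$ ($F = \sqrt{-66} = i \sqrt{66} \approx 8.124 i$)
$h = -42$ ($h = \left(1 + 6\right) \left(-3 - 3\right) = 7 \left(-6\right) = -42$)
$O{\left(H \right)} = 4 H$
$v{\left(S \right)} = -42$
$F O{\left(-6 \right)} v{\left(2 \right)} = i \sqrt{66} \cdot 4 \left(-6\right) \left(-42\right) = i \sqrt{66} \left(-24\right) \left(-42\right) = - 24 i \sqrt{66} \left(-42\right) = 1008 i \sqrt{66}$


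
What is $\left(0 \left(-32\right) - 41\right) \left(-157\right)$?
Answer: $6437$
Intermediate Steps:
$\left(0 \left(-32\right) - 41\right) \left(-157\right) = \left(0 - 41\right) \left(-157\right) = \left(-41\right) \left(-157\right) = 6437$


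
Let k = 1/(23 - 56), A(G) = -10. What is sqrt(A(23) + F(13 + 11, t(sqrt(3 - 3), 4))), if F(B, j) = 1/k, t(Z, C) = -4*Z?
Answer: I*sqrt(43) ≈ 6.5574*I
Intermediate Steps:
k = -1/33 (k = 1/(-33) = -1/33 ≈ -0.030303)
F(B, j) = -33 (F(B, j) = 1/(-1/33) = -33)
sqrt(A(23) + F(13 + 11, t(sqrt(3 - 3), 4))) = sqrt(-10 - 33) = sqrt(-43) = I*sqrt(43)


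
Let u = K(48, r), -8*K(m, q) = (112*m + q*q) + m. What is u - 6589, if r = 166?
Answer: -21423/2 ≈ -10712.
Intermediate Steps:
K(m, q) = -113*m/8 - q²/8 (K(m, q) = -((112*m + q*q) + m)/8 = -((112*m + q²) + m)/8 = -((q² + 112*m) + m)/8 = -(q² + 113*m)/8 = -113*m/8 - q²/8)
u = -8245/2 (u = -113/8*48 - ⅛*166² = -678 - ⅛*27556 = -678 - 6889/2 = -8245/2 ≈ -4122.5)
u - 6589 = -8245/2 - 6589 = -21423/2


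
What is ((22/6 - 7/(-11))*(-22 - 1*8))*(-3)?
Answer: 4260/11 ≈ 387.27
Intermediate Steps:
((22/6 - 7/(-11))*(-22 - 1*8))*(-3) = ((22*(1/6) - 7*(-1/11))*(-22 - 8))*(-3) = ((11/3 + 7/11)*(-30))*(-3) = ((142/33)*(-30))*(-3) = -1420/11*(-3) = 4260/11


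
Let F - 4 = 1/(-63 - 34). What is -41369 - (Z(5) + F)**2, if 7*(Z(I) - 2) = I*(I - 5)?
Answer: -389578482/9409 ≈ -41405.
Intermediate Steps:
Z(I) = 2 + I*(-5 + I)/7 (Z(I) = 2 + (I*(I - 5))/7 = 2 + (I*(-5 + I))/7 = 2 + I*(-5 + I)/7)
F = 387/97 (F = 4 + 1/(-63 - 34) = 4 + 1/(-97) = 4 - 1/97 = 387/97 ≈ 3.9897)
-41369 - (Z(5) + F)**2 = -41369 - ((2 - 5/7*5 + (1/7)*5**2) + 387/97)**2 = -41369 - ((2 - 25/7 + (1/7)*25) + 387/97)**2 = -41369 - ((2 - 25/7 + 25/7) + 387/97)**2 = -41369 - (2 + 387/97)**2 = -41369 - (581/97)**2 = -41369 - 1*337561/9409 = -41369 - 337561/9409 = -389578482/9409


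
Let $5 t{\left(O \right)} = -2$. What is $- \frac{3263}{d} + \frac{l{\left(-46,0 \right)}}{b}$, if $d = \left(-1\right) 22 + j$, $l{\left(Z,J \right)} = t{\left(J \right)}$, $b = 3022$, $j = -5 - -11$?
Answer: $\frac{24651949}{120880} \approx 203.94$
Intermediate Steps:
$t{\left(O \right)} = - \frac{2}{5}$ ($t{\left(O \right)} = \frac{1}{5} \left(-2\right) = - \frac{2}{5}$)
$j = 6$ ($j = -5 + 11 = 6$)
$l{\left(Z,J \right)} = - \frac{2}{5}$
$d = -16$ ($d = \left(-1\right) 22 + 6 = -22 + 6 = -16$)
$- \frac{3263}{d} + \frac{l{\left(-46,0 \right)}}{b} = - \frac{3263}{-16} - \frac{2}{5 \cdot 3022} = \left(-3263\right) \left(- \frac{1}{16}\right) - \frac{1}{7555} = \frac{3263}{16} - \frac{1}{7555} = \frac{24651949}{120880}$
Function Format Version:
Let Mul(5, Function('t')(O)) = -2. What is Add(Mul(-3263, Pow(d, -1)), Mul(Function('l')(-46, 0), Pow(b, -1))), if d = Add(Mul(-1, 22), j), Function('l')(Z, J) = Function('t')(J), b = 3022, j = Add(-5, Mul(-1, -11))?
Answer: Rational(24651949, 120880) ≈ 203.94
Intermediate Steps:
Function('t')(O) = Rational(-2, 5) (Function('t')(O) = Mul(Rational(1, 5), -2) = Rational(-2, 5))
j = 6 (j = Add(-5, 11) = 6)
Function('l')(Z, J) = Rational(-2, 5)
d = -16 (d = Add(Mul(-1, 22), 6) = Add(-22, 6) = -16)
Add(Mul(-3263, Pow(d, -1)), Mul(Function('l')(-46, 0), Pow(b, -1))) = Add(Mul(-3263, Pow(-16, -1)), Mul(Rational(-2, 5), Pow(3022, -1))) = Add(Mul(-3263, Rational(-1, 16)), Mul(Rational(-2, 5), Rational(1, 3022))) = Add(Rational(3263, 16), Rational(-1, 7555)) = Rational(24651949, 120880)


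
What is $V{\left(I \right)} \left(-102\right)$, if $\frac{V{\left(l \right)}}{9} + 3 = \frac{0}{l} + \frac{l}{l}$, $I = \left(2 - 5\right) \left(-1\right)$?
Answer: $1836$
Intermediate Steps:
$I = 3$ ($I = \left(-3\right) \left(-1\right) = 3$)
$V{\left(l \right)} = -18$ ($V{\left(l \right)} = -27 + 9 \left(\frac{0}{l} + \frac{l}{l}\right) = -27 + 9 \left(0 + 1\right) = -27 + 9 \cdot 1 = -27 + 9 = -18$)
$V{\left(I \right)} \left(-102\right) = \left(-18\right) \left(-102\right) = 1836$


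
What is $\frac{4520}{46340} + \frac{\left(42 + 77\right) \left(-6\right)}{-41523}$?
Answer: $\frac{3679512}{32069597} \approx 0.11474$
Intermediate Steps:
$\frac{4520}{46340} + \frac{\left(42 + 77\right) \left(-6\right)}{-41523} = 4520 \cdot \frac{1}{46340} + 119 \left(-6\right) \left(- \frac{1}{41523}\right) = \frac{226}{2317} - - \frac{238}{13841} = \frac{226}{2317} + \frac{238}{13841} = \frac{3679512}{32069597}$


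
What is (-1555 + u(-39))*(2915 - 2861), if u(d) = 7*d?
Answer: -98712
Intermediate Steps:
(-1555 + u(-39))*(2915 - 2861) = (-1555 + 7*(-39))*(2915 - 2861) = (-1555 - 273)*54 = -1828*54 = -98712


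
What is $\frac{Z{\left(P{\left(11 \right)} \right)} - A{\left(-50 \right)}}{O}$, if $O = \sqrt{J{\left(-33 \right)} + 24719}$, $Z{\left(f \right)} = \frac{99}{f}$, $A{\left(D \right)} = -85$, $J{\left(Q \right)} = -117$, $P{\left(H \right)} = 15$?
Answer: $\frac{229 \sqrt{24602}}{61505} \approx 0.584$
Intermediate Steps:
$O = \sqrt{24602}$ ($O = \sqrt{-117 + 24719} = \sqrt{24602} \approx 156.85$)
$\frac{Z{\left(P{\left(11 \right)} \right)} - A{\left(-50 \right)}}{O} = \frac{\frac{99}{15} - -85}{\sqrt{24602}} = \left(99 \cdot \frac{1}{15} + 85\right) \frac{\sqrt{24602}}{24602} = \left(\frac{33}{5} + 85\right) \frac{\sqrt{24602}}{24602} = \frac{458 \frac{\sqrt{24602}}{24602}}{5} = \frac{229 \sqrt{24602}}{61505}$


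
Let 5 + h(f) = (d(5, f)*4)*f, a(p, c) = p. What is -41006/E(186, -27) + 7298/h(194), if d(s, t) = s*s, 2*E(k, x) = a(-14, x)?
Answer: 113623208/19395 ≈ 5858.4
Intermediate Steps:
E(k, x) = -7 (E(k, x) = (½)*(-14) = -7)
d(s, t) = s²
h(f) = -5 + 100*f (h(f) = -5 + (5²*4)*f = -5 + (25*4)*f = -5 + 100*f)
-41006/E(186, -27) + 7298/h(194) = -41006/(-7) + 7298/(-5 + 100*194) = -41006*(-⅐) + 7298/(-5 + 19400) = 5858 + 7298/19395 = 113623208/19395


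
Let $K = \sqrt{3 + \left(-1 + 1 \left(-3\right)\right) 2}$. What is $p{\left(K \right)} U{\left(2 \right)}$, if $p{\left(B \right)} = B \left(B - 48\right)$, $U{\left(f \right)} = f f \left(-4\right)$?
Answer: $80 + 768 i \sqrt{5} \approx 80.0 + 1717.3 i$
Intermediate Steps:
$U{\left(f \right)} = - 4 f^{2}$ ($U{\left(f \right)} = f^{2} \left(-4\right) = - 4 f^{2}$)
$K = i \sqrt{5}$ ($K = \sqrt{3 + \left(-1 - 3\right) 2} = \sqrt{3 - 8} = \sqrt{-5} = i \sqrt{5} \approx 2.2361 i$)
$p{\left(B \right)} = B \left(-48 + B\right)$
$p{\left(K \right)} U{\left(2 \right)} = i \sqrt{5} \left(-48 + i \sqrt{5}\right) \left(- 4 \cdot 2^{2}\right) = i \sqrt{5} \left(-48 + i \sqrt{5}\right) \left(\left(-4\right) 4\right) = i \sqrt{5} \left(-48 + i \sqrt{5}\right) \left(-16\right) = - 16 i \sqrt{5} \left(-48 + i \sqrt{5}\right)$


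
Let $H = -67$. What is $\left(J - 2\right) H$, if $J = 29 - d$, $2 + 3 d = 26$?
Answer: $-1273$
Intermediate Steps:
$d = 8$ ($d = - \frac{2}{3} + \frac{1}{3} \cdot 26 = - \frac{2}{3} + \frac{26}{3} = 8$)
$J = 21$ ($J = 29 - 8 = 21$)
$\left(J - 2\right) H = \left(21 - 2\right) \left(-67\right) = 19 \left(-67\right) = -1273$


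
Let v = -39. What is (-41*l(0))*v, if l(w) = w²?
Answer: 0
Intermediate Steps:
(-41*l(0))*v = -41*0²*(-39) = -41*0*(-39) = 0*(-39) = 0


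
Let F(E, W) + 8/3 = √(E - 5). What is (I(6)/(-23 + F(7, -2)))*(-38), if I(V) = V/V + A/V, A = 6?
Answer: 17556/5911 + 684*√2/5911 ≈ 3.1337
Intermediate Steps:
F(E, W) = -8/3 + √(-5 + E) (F(E, W) = -8/3 + √(E - 5) = -8/3 + √(-5 + E))
I(V) = 1 + 6/V (I(V) = V/V + 6/V = 1 + 6/V)
(I(6)/(-23 + F(7, -2)))*(-38) = (((6 + 6)/6)/(-23 + (-8/3 + √(-5 + 7))))*(-38) = (((⅙)*12)/(-23 + (-8/3 + √2)))*(-38) = (2/(-77/3 + √2))*(-38) = -76/(-77/3 + √2)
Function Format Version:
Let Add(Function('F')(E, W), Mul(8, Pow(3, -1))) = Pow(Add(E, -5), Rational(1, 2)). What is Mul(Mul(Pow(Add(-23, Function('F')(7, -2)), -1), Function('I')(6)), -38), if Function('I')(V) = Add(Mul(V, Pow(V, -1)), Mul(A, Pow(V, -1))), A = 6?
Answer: Add(Rational(17556, 5911), Mul(Rational(684, 5911), Pow(2, Rational(1, 2)))) ≈ 3.1337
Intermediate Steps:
Function('F')(E, W) = Add(Rational(-8, 3), Pow(Add(-5, E), Rational(1, 2))) (Function('F')(E, W) = Add(Rational(-8, 3), Pow(Add(E, -5), Rational(1, 2))) = Add(Rational(-8, 3), Pow(Add(-5, E), Rational(1, 2))))
Function('I')(V) = Add(1, Mul(6, Pow(V, -1))) (Function('I')(V) = Add(Mul(V, Pow(V, -1)), Mul(6, Pow(V, -1))) = Add(1, Mul(6, Pow(V, -1))))
Mul(Mul(Pow(Add(-23, Function('F')(7, -2)), -1), Function('I')(6)), -38) = Mul(Mul(Pow(Add(-23, Add(Rational(-8, 3), Pow(Add(-5, 7), Rational(1, 2)))), -1), Mul(Pow(6, -1), Add(6, 6))), -38) = Mul(Mul(Pow(Add(-23, Add(Rational(-8, 3), Pow(2, Rational(1, 2)))), -1), Mul(Rational(1, 6), 12)), -38) = Mul(Mul(Pow(Add(Rational(-77, 3), Pow(2, Rational(1, 2))), -1), 2), -38) = Mul(Mul(2, Pow(Add(Rational(-77, 3), Pow(2, Rational(1, 2))), -1)), -38) = Mul(-76, Pow(Add(Rational(-77, 3), Pow(2, Rational(1, 2))), -1))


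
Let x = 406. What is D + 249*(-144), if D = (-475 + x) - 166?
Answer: -36091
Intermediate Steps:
D = -235 (D = (-475 + 406) - 166 = -69 - 166 = -235)
D + 249*(-144) = -235 + 249*(-144) = -235 - 35856 = -36091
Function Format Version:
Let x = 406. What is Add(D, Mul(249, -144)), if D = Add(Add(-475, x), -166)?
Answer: -36091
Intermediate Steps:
D = -235 (D = Add(Add(-475, 406), -166) = Add(-69, -166) = -235)
Add(D, Mul(249, -144)) = Add(-235, Mul(249, -144)) = Add(-235, -35856) = -36091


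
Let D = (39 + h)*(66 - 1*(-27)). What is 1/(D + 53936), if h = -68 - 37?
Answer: 1/47798 ≈ 2.0921e-5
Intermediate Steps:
h = -105
D = -6138 (D = (39 - 105)*(66 - 1*(-27)) = -66*(66 + 27) = -66*93 = -6138)
1/(D + 53936) = 1/(-6138 + 53936) = 1/47798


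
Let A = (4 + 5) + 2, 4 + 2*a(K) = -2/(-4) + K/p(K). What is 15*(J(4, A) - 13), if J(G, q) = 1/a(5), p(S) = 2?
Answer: -225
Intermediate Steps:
a(K) = -7/4 + K/4 (a(K) = -2 + (-2/(-4) + K/2)/2 = -2 + (-2*(-¼) + K*(½))/2 = -2 + (½ + K/2)/2 = -2 + (¼ + K/4) = -7/4 + K/4)
A = 11 (A = 9 + 2 = 11)
J(G, q) = -2 (J(G, q) = 1/(-7/4 + (¼)*5) = 1/(-7/4 + 5/4) = 1/(-½) = -2)
15*(J(4, A) - 13) = 15*(-2 - 13) = 15*(-15) = -225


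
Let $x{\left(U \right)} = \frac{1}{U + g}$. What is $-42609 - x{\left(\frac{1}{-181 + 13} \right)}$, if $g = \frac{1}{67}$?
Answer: $- \frac{4314765}{101} \approx -42720.0$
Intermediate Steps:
$g = \frac{1}{67} \approx 0.014925$
$x{\left(U \right)} = \frac{1}{\frac{1}{67} + U}$ ($x{\left(U \right)} = \frac{1}{U + \frac{1}{67}} = \frac{1}{\frac{1}{67} + U}$)
$-42609 - x{\left(\frac{1}{-181 + 13} \right)} = -42609 - \frac{67}{1 + \frac{67}{-181 + 13}} = -42609 - \frac{67}{1 + \frac{67}{-168}} = -42609 - \frac{67}{1 + 67 \left(- \frac{1}{168}\right)} = -42609 - \frac{67}{1 - \frac{67}{168}} = -42609 - \frac{67}{\frac{101}{168}} = -42609 - 67 \cdot \frac{168}{101} = -42609 - \frac{11256}{101} = - \frac{4314765}{101}$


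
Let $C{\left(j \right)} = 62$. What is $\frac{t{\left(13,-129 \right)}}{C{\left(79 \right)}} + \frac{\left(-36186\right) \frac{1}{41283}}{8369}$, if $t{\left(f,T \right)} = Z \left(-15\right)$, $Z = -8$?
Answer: $\frac{6909574618}{3570140079} \approx 1.9354$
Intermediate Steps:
$t{\left(f,T \right)} = 120$ ($t{\left(f,T \right)} = \left(-8\right) \left(-15\right) = 120$)
$\frac{t{\left(13,-129 \right)}}{C{\left(79 \right)}} + \frac{\left(-36186\right) \frac{1}{41283}}{8369} = \frac{120}{62} + \frac{\left(-36186\right) \frac{1}{41283}}{8369} = 120 \cdot \frac{1}{62} + \left(-36186\right) \frac{1}{41283} \cdot \frac{1}{8369} = \frac{60}{31} - \frac{12062}{115165809} = \frac{6909574618}{3570140079}$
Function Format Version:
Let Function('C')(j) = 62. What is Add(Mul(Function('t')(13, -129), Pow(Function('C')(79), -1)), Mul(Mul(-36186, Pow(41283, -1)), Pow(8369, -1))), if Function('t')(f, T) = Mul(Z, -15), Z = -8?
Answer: Rational(6909574618, 3570140079) ≈ 1.9354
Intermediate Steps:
Function('t')(f, T) = 120 (Function('t')(f, T) = Mul(-8, -15) = 120)
Add(Mul(Function('t')(13, -129), Pow(Function('C')(79), -1)), Mul(Mul(-36186, Pow(41283, -1)), Pow(8369, -1))) = Add(Mul(120, Pow(62, -1)), Mul(Mul(-36186, Pow(41283, -1)), Pow(8369, -1))) = Add(Mul(120, Rational(1, 62)), Mul(Mul(-36186, Rational(1, 41283)), Rational(1, 8369))) = Add(Rational(60, 31), Mul(Rational(-12062, 13761), Rational(1, 8369))) = Add(Rational(60, 31), Rational(-12062, 115165809)) = Rational(6909574618, 3570140079)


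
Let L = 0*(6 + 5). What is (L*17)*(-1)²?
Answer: 0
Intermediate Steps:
L = 0 (L = 0*11 = 0)
(L*17)*(-1)² = (0*17)*(-1)² = 0*1 = 0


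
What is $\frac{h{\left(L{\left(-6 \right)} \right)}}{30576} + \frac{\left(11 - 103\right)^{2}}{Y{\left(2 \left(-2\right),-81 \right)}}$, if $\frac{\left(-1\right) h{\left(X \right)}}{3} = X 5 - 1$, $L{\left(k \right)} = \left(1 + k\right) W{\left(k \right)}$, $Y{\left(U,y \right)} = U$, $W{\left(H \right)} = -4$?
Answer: $- \frac{21566371}{10192} \approx -2116.0$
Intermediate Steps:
$L{\left(k \right)} = -4 - 4 k$ ($L{\left(k \right)} = \left(1 + k\right) \left(-4\right) = -4 - 4 k$)
$h{\left(X \right)} = 3 - 15 X$ ($h{\left(X \right)} = - 3 \left(X 5 - 1\right) = - 3 \left(5 X - 1\right) = - 3 \left(-1 + 5 X\right) = 3 - 15 X$)
$\frac{h{\left(L{\left(-6 \right)} \right)}}{30576} + \frac{\left(11 - 103\right)^{2}}{Y{\left(2 \left(-2\right),-81 \right)}} = \frac{3 - 15 \left(-4 - -24\right)}{30576} + \frac{\left(11 - 103\right)^{2}}{2 \left(-2\right)} = \left(3 - 15 \left(-4 + 24\right)\right) \frac{1}{30576} + \frac{\left(-92\right)^{2}}{-4} = \left(3 - 300\right) \frac{1}{30576} + 8464 \left(- \frac{1}{4}\right) = \left(3 - 300\right) \frac{1}{30576} - 2116 = \left(-297\right) \frac{1}{30576} - 2116 = - \frac{99}{10192} - 2116 = - \frac{21566371}{10192}$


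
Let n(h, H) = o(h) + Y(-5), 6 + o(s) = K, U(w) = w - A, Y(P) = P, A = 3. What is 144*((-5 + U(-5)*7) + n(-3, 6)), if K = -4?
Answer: -10944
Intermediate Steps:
U(w) = -3 + w (U(w) = w - 1*3 = w - 3 = -3 + w)
o(s) = -10 (o(s) = -6 - 4 = -10)
n(h, H) = -15 (n(h, H) = -10 - 5 = -15)
144*((-5 + U(-5)*7) + n(-3, 6)) = 144*((-5 + (-3 - 5)*7) - 15) = 144*((-5 - 8*7) - 15) = 144*((-5 - 56) - 15) = 144*(-61 - 15) = 144*(-76) = -10944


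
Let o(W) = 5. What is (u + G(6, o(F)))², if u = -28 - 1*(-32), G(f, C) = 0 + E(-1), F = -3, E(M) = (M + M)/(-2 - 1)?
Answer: 196/9 ≈ 21.778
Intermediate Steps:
E(M) = -2*M/3 (E(M) = (2*M)/(-3) = (2*M)*(-⅓) = -2*M/3)
G(f, C) = ⅔ (G(f, C) = 0 - ⅔*(-1) = 0 + ⅔ = ⅔)
u = 4 (u = -28 + 32 = 4)
(u + G(6, o(F)))² = (4 + ⅔)² = (14/3)² = 196/9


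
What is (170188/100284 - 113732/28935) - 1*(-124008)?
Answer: 29985808965851/241809795 ≈ 1.2401e+5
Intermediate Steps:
(170188/100284 - 113732/28935) - 1*(-124008) = (170188*(1/100284) - 113732*1/28935) + 124008 = (42547/25071 - 113732/28935) + 124008 = -540092509/241809795 + 124008 = 29985808965851/241809795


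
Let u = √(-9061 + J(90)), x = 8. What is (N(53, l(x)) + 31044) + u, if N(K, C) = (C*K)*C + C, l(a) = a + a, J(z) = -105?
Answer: 44628 + I*√9166 ≈ 44628.0 + 95.739*I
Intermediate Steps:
l(a) = 2*a
N(K, C) = C + K*C² (N(K, C) = K*C² + C = C + K*C²)
u = I*√9166 (u = √(-9061 - 105) = √(-9166) = I*√9166 ≈ 95.739*I)
(N(53, l(x)) + 31044) + u = ((2*8)*(1 + (2*8)*53) + 31044) + I*√9166 = (16*(1 + 16*53) + 31044) + I*√9166 = (16*(1 + 848) + 31044) + I*√9166 = (16*849 + 31044) + I*√9166 = (13584 + 31044) + I*√9166 = 44628 + I*√9166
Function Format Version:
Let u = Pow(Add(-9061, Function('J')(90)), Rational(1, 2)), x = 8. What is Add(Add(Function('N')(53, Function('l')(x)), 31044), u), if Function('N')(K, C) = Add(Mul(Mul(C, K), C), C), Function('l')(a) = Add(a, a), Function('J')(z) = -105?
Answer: Add(44628, Mul(I, Pow(9166, Rational(1, 2)))) ≈ Add(44628., Mul(95.739, I))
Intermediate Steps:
Function('l')(a) = Mul(2, a)
Function('N')(K, C) = Add(C, Mul(K, Pow(C, 2))) (Function('N')(K, C) = Add(Mul(K, Pow(C, 2)), C) = Add(C, Mul(K, Pow(C, 2))))
u = Mul(I, Pow(9166, Rational(1, 2))) (u = Pow(Add(-9061, -105), Rational(1, 2)) = Pow(-9166, Rational(1, 2)) = Mul(I, Pow(9166, Rational(1, 2))) ≈ Mul(95.739, I))
Add(Add(Function('N')(53, Function('l')(x)), 31044), u) = Add(Add(Mul(Mul(2, 8), Add(1, Mul(Mul(2, 8), 53))), 31044), Mul(I, Pow(9166, Rational(1, 2)))) = Add(Add(Mul(16, Add(1, Mul(16, 53))), 31044), Mul(I, Pow(9166, Rational(1, 2)))) = Add(Add(Mul(16, Add(1, 848)), 31044), Mul(I, Pow(9166, Rational(1, 2)))) = Add(Add(Mul(16, 849), 31044), Mul(I, Pow(9166, Rational(1, 2)))) = Add(Add(13584, 31044), Mul(I, Pow(9166, Rational(1, 2)))) = Add(44628, Mul(I, Pow(9166, Rational(1, 2))))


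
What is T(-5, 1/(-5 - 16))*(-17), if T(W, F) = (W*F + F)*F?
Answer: 68/441 ≈ 0.15420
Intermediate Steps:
T(W, F) = F*(F + F*W) (T(W, F) = (F*W + F)*F = (F + F*W)*F = F*(F + F*W))
T(-5, 1/(-5 - 16))*(-17) = ((1/(-5 - 16))²*(1 - 5))*(-17) = ((1/(-21))²*(-4))*(-17) = ((-1/21)²*(-4))*(-17) = ((1/441)*(-4))*(-17) = -4/441*(-17) = 68/441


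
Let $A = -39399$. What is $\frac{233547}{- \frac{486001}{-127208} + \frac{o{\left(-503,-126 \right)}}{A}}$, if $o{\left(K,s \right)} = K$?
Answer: $\frac{1170506733927624}{19211939023} \approx 60926.0$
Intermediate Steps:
$\frac{233547}{- \frac{486001}{-127208} + \frac{o{\left(-503,-126 \right)}}{A}} = \frac{233547}{- \frac{486001}{-127208} - \frac{503}{-39399}} = \frac{233547}{\left(-486001\right) \left(- \frac{1}{127208}\right) - - \frac{503}{39399}} = \frac{233547}{\frac{486001}{127208} + \frac{503}{39399}} = \frac{233547}{\frac{19211939023}{5011867992}} = 233547 \cdot \frac{5011867992}{19211939023} = \frac{1170506733927624}{19211939023}$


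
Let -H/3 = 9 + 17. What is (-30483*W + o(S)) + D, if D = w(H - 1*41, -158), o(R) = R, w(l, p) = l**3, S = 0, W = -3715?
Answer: 111559186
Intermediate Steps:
H = -78 (H = -3*(9 + 17) = -3*26 = -78)
D = -1685159 (D = (-78 - 1*41)**3 = (-78 - 41)**3 = (-119)**3 = -1685159)
(-30483*W + o(S)) + D = (-30483/(1/(-3715)) + 0) - 1685159 = (-30483/(-1/3715) + 0) - 1685159 = (-30483*(-3715) + 0) - 1685159 = (113244345 + 0) - 1685159 = 113244345 - 1685159 = 111559186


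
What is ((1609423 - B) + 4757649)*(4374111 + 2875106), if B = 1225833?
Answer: 37269957159863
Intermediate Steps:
((1609423 - B) + 4757649)*(4374111 + 2875106) = ((1609423 - 1*1225833) + 4757649)*(4374111 + 2875106) = ((1609423 - 1225833) + 4757649)*7249217 = (383590 + 4757649)*7249217 = 5141239*7249217 = 37269957159863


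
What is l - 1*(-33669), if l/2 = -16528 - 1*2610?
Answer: -4607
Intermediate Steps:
l = -38276 (l = 2*(-16528 - 1*2610) = 2*(-16528 - 2610) = 2*(-19138) = -38276)
l - 1*(-33669) = -38276 - 1*(-33669) = -38276 + 33669 = -4607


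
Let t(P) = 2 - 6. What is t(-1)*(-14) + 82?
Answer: 138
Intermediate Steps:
t(P) = -4
t(-1)*(-14) + 82 = -4*(-14) + 82 = 56 + 82 = 138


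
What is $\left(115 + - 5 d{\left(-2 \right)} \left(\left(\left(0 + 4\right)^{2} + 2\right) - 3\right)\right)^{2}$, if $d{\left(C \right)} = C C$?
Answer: $34225$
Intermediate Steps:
$d{\left(C \right)} = C^{2}$
$\left(115 + - 5 d{\left(-2 \right)} \left(\left(\left(0 + 4\right)^{2} + 2\right) - 3\right)\right)^{2} = \left(115 + - 5 \left(-2\right)^{2} \left(\left(\left(0 + 4\right)^{2} + 2\right) - 3\right)\right)^{2} = \left(115 + \left(-5\right) 4 \left(\left(4^{2} + 2\right) - 3\right)\right)^{2} = \left(115 - 20 \left(\left(16 + 2\right) - 3\right)\right)^{2} = \left(115 - 20 \left(18 - 3\right)\right)^{2} = \left(115 - 300\right)^{2} = \left(-185\right)^{2} = 34225$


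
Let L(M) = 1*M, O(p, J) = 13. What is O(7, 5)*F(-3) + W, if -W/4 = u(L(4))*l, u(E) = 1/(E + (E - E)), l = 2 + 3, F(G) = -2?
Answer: -31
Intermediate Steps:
L(M) = M
l = 5
u(E) = 1/E (u(E) = 1/(E + 0) = 1/E)
W = -5 (W = -4*5/4 = -5)
O(7, 5)*F(-3) + W = 13*(-2) - 5 = -26 - 5 = -31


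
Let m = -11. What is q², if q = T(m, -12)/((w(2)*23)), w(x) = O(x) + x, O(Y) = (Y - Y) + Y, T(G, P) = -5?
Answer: 25/8464 ≈ 0.0029537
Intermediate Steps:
O(Y) = Y (O(Y) = 0 + Y = Y)
w(x) = 2*x (w(x) = x + x = 2*x)
q = -5/92 (q = -5/((2*2)*23) = -5/(4*23) = -5/92 ≈ -0.054348)
q² = (-5/92)² = 25/8464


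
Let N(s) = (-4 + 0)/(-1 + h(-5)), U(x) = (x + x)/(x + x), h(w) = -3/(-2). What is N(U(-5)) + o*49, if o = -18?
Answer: -890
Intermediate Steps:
h(w) = 3/2 (h(w) = -3*(-1/2) = 3/2)
U(x) = 1 (U(x) = (2*x)/((2*x)) = (2*x)*(1/(2*x)) = 1)
N(s) = -8 (N(s) = (-4 + 0)/(-1 + 3/2) = -4/1/2 = -4*2 = -8)
N(U(-5)) + o*49 = -8 - 18*49 = -8 - 882 = -890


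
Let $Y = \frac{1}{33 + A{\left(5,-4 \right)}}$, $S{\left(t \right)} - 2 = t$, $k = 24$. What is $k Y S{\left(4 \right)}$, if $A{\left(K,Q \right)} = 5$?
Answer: $\frac{72}{19} \approx 3.7895$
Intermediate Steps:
$S{\left(t \right)} = 2 + t$
$Y = \frac{1}{38}$ ($Y = \frac{1}{33 + 5} = \frac{1}{38} \approx 0.026316$)
$k Y S{\left(4 \right)} = 24 \cdot \frac{1}{38} \left(2 + 4\right) = \frac{12}{19} \cdot 6 = \frac{72}{19}$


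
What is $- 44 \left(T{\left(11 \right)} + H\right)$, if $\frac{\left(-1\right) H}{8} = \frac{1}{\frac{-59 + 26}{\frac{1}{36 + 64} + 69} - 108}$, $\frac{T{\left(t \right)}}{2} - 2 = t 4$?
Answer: $- \frac{94774823}{23394} \approx -4051.2$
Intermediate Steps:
$T{\left(t \right)} = 4 + 8 t$ ($T{\left(t \right)} = 4 + 2 t 4 = 4 + 2 \cdot 4 t = 4 + 8 t$)
$H = \frac{6901}{93576}$ ($H = - \frac{8}{\frac{-59 + 26}{\frac{1}{36 + 64} + 69} - 108} = - \frac{8}{- \frac{33}{\frac{1}{100} + 69} - 108} = - \frac{8}{- \frac{33}{\frac{6901}{100}} - 108} = - \frac{8}{\left(-33\right) \frac{100}{6901} - 108} = - \frac{8}{- \frac{3300}{6901} - 108} = - \frac{8}{- \frac{748608}{6901}} = \left(-8\right) \left(- \frac{6901}{748608}\right) = \frac{6901}{93576} \approx 0.073748$)
$- 44 \left(T{\left(11 \right)} + H\right) = - 44 \left(\left(4 + 8 \cdot 11\right) + \frac{6901}{93576}\right) = - 44 \left(\left(4 + 88\right) + \frac{6901}{93576}\right) = - 44 \left(92 + \frac{6901}{93576}\right) = \left(-44\right) \frac{8615893}{93576} = - \frac{94774823}{23394}$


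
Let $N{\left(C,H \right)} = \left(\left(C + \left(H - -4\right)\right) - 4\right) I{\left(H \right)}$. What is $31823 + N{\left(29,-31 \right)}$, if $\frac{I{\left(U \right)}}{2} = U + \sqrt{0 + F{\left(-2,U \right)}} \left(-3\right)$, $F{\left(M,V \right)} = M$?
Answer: $31947 + 12 i \sqrt{2} \approx 31947.0 + 16.971 i$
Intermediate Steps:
$I{\left(U \right)} = 2 U - 6 i \sqrt{2}$ ($I{\left(U \right)} = 2 \left(U + \sqrt{0 - 2} \left(-3\right)\right) = 2 \left(U + \sqrt{-2} \left(-3\right)\right) = 2 \left(U + i \sqrt{2} \left(-3\right)\right) = 2 \left(U - 3 i \sqrt{2}\right) = 2 U - 6 i \sqrt{2}$)
$N{\left(C,H \right)} = \left(C + H\right) \left(2 H - 6 i \sqrt{2}\right)$ ($N{\left(C,H \right)} = \left(\left(C + \left(H - -4\right)\right) - 4\right) \left(2 H - 6 i \sqrt{2}\right) = \left(\left(C + \left(H + 4\right)\right) - 4\right) \left(2 H - 6 i \sqrt{2}\right) = \left(\left(C + \left(4 + H\right)\right) - 4\right) \left(2 H - 6 i \sqrt{2}\right) = \left(\left(4 + C + H\right) - 4\right) \left(2 H - 6 i \sqrt{2}\right) = \left(C + H\right) \left(2 H - 6 i \sqrt{2}\right)$)
$31823 + N{\left(29,-31 \right)} = 31823 + 2 \left(29 - 31\right) \left(-31 - 3 i \sqrt{2}\right) = 31823 + 2 \left(-2\right) \left(-31 - 3 i \sqrt{2}\right) = 31823 + \left(124 + 12 i \sqrt{2}\right) = 31947 + 12 i \sqrt{2}$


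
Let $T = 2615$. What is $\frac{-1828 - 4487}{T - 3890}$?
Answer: $\frac{421}{85} \approx 4.9529$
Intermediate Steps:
$\frac{-1828 - 4487}{T - 3890} = \frac{-1828 - 4487}{2615 - 3890} = - \frac{6315}{-1275} = \left(-6315\right) \left(- \frac{1}{1275}\right) = \frac{421}{85}$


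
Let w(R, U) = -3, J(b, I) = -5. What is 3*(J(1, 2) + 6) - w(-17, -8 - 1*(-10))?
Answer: 6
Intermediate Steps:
3*(J(1, 2) + 6) - w(-17, -8 - 1*(-10)) = 3*(-5 + 6) - 1*(-3) = 3*1 + 3 = 3 + 3 = 6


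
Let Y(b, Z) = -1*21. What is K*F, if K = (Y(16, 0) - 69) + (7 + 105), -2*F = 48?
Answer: -528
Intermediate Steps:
F = -24 (F = -½*48 = -24)
Y(b, Z) = -21
K = 22 (K = (-21 - 69) + (7 + 105) = -90 + 112 = 22)
K*F = 22*(-24) = -528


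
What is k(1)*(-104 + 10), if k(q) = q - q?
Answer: 0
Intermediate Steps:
k(q) = 0
k(1)*(-104 + 10) = 0*(-104 + 10) = 0*(-94) = 0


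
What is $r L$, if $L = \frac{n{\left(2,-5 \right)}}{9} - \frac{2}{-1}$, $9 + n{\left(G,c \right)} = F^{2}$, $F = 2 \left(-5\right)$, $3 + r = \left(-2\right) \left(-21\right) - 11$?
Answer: $\frac{3052}{9} \approx 339.11$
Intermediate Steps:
$r = 28$ ($r = -3 - -31 = -3 + \left(42 - 11\right) = -3 + 31 = 28$)
$F = -10$
$n{\left(G,c \right)} = 91$ ($n{\left(G,c \right)} = -9 + \left(-10\right)^{2} = -9 + 100 = 91$)
$L = \frac{109}{9}$ ($L = \frac{91}{9} - \frac{2}{-1} = 91 \cdot \frac{1}{9} - -2 = \frac{91}{9} + 2 = \frac{109}{9} \approx 12.111$)
$r L = 28 \cdot \frac{109}{9} = \frac{3052}{9}$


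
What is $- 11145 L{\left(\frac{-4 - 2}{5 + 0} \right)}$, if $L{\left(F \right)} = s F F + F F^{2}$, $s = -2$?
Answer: $\frac{1283904}{25} \approx 51356.0$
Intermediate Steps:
$L{\left(F \right)} = F^{3} - 2 F^{2}$ ($L{\left(F \right)} = - 2 F F + F F^{2} = - 2 F^{2} + F^{3} = F^{3} - 2 F^{2}$)
$- 11145 L{\left(\frac{-4 - 2}{5 + 0} \right)} = - 11145 \left(\frac{-4 - 2}{5 + 0}\right)^{2} \left(-2 + \frac{-4 - 2}{5 + 0}\right) = - 11145 \left(- \frac{6}{5}\right)^{2} \left(-2 - \frac{6}{5}\right) = - 11145 \cdot \frac{36}{25} \left(- \frac{16}{5}\right) = \left(-11145\right) \left(- \frac{576}{125}\right) = \frac{1283904}{25}$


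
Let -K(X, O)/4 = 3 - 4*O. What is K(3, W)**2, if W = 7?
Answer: 10000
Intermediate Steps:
K(X, O) = -12 + 16*O (K(X, O) = -4*(3 - 4*O) = -12 + 16*O)
K(3, W)**2 = (-12 + 16*7)**2 = (-12 + 112)**2 = 100**2 = 10000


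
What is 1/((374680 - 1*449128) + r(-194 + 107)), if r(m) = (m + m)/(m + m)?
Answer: -1/74447 ≈ -1.3432e-5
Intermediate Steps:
r(m) = 1 (r(m) = (2*m)/((2*m)) = (2*m)*(1/(2*m)) = 1)
1/((374680 - 1*449128) + r(-194 + 107)) = 1/((374680 - 1*449128) + 1) = 1/((374680 - 449128) + 1) = 1/(-74448 + 1) = 1/(-74447) = -1/74447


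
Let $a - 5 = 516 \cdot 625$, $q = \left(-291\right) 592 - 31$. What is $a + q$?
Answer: $150202$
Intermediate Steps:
$q = -172303$ ($q = -172272 - 31 = -172303$)
$a = 322505$ ($a = 5 + 516 \cdot 625 = 5 + 322500 = 322505$)
$a + q = 322505 - 172303 = 150202$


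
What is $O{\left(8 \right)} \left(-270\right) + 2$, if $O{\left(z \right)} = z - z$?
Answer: $2$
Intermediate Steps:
$O{\left(z \right)} = 0$
$O{\left(8 \right)} \left(-270\right) + 2 = 0 \left(-270\right) + 2 = 0 + 2 = 2$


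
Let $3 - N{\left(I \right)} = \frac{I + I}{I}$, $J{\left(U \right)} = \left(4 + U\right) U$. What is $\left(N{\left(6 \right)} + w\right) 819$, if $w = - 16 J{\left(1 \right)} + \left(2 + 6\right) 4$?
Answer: $-38493$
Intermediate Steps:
$J{\left(U \right)} = U \left(4 + U\right)$
$w = -48$ ($w = - 16 \cdot 1 \left(4 + 1\right) + \left(2 + 6\right) 4 = - 16 \cdot 1 \cdot 5 + 8 \cdot 4 = \left(-16\right) 5 + 32 = -80 + 32 = -48$)
$N{\left(I \right)} = 1$ ($N{\left(I \right)} = 3 - \frac{I + I}{I} = 3 - \frac{2 I}{I} = 3 - 2 = 1$)
$\left(N{\left(6 \right)} + w\right) 819 = \left(1 - 48\right) 819 = \left(-47\right) 819 = -38493$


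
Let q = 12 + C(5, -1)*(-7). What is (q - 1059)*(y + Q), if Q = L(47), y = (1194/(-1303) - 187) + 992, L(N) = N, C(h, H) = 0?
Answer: -1161083214/1303 ≈ -8.9109e+5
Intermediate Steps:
y = 1047721/1303 (y = (1194*(-1/1303) - 187) + 992 = (-1194/1303 - 187) + 992 = -244855/1303 + 992 = 1047721/1303 ≈ 804.08)
Q = 47
q = 12 (q = 12 + 0*(-7) = 12 + 0 = 12)
(q - 1059)*(y + Q) = (12 - 1059)*(1047721/1303 + 47) = -1047*1108962/1303 = -1161083214/1303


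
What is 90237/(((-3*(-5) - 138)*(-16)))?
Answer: 30079/656 ≈ 45.852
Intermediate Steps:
90237/(((-3*(-5) - 138)*(-16))) = 90237/(((15 - 138)*(-16))) = 90237/((-123*(-16))) = 90237/1968 = 90237*(1/1968) = 30079/656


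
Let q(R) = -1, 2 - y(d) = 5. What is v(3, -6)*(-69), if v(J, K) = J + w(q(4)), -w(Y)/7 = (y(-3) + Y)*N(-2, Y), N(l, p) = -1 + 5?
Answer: -7935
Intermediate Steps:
y(d) = -3 (y(d) = 2 - 1*5 = 2 - 5 = -3)
N(l, p) = 4
w(Y) = 84 - 28*Y (w(Y) = -7*(-3 + Y)*4 = -7*(-12 + 4*Y) = 84 - 28*Y)
v(J, K) = 112 + J (v(J, K) = J + (84 - 28*(-1)) = J + (84 + 28) = J + 112 = 112 + J)
v(3, -6)*(-69) = (112 + 3)*(-69) = 115*(-69) = -7935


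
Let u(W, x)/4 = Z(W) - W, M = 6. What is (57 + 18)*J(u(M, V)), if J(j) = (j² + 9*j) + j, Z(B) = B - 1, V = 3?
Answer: -1800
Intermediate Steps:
Z(B) = -1 + B
u(W, x) = -4 (u(W, x) = 4*((-1 + W) - W) = 4*(-1) = -4)
J(j) = j² + 10*j
(57 + 18)*J(u(M, V)) = (57 + 18)*(-4*(10 - 4)) = 75*(-4*6) = 75*(-24) = -1800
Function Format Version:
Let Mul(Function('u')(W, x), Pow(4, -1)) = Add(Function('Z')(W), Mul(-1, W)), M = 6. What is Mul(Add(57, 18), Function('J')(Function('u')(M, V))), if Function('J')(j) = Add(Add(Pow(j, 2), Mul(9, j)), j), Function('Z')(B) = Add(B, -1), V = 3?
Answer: -1800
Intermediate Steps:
Function('Z')(B) = Add(-1, B)
Function('u')(W, x) = -4 (Function('u')(W, x) = Mul(4, Add(Add(-1, W), Mul(-1, W))) = Mul(4, -1) = -4)
Function('J')(j) = Add(Pow(j, 2), Mul(10, j))
Mul(Add(57, 18), Function('J')(Function('u')(M, V))) = Mul(Add(57, 18), Mul(-4, Add(10, -4))) = Mul(75, Mul(-4, 6)) = Mul(75, -24) = -1800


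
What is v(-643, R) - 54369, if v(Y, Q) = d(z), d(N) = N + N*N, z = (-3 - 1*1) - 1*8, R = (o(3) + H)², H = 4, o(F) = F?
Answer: -54237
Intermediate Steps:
R = 49 (R = (3 + 4)² = 7² = 49)
z = -12 (z = (-3 - 1) - 8 = -4 - 8 = -12)
d(N) = N + N²
v(Y, Q) = 132 (v(Y, Q) = -12*(1 - 12) = -12*(-11) = 132)
v(-643, R) - 54369 = 132 - 54369 = -54237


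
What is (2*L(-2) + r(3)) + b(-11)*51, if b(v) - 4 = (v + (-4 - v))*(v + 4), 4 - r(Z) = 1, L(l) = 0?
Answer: 1635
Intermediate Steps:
r(Z) = 3 (r(Z) = 4 - 1*1 = 4 - 1 = 3)
b(v) = -12 - 4*v (b(v) = 4 + (v + (-4 - v))*(v + 4) = 4 - 4*(4 + v) = 4 + (-16 - 4*v) = -12 - 4*v)
(2*L(-2) + r(3)) + b(-11)*51 = (2*0 + 3) + (-12 - 4*(-11))*51 = (0 + 3) + (-12 + 44)*51 = 3 + 32*51 = 3 + 1632 = 1635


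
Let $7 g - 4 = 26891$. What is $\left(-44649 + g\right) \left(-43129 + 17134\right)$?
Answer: $\frac{7425419760}{7} \approx 1.0608 \cdot 10^{9}$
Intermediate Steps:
$g = \frac{26895}{7}$ ($g = \frac{4}{7} + \frac{1}{7} \cdot 26891 = \frac{4}{7} + \frac{26891}{7} = \frac{26895}{7} \approx 3842.1$)
$\left(-44649 + g\right) \left(-43129 + 17134\right) = \left(-44649 + \frac{26895}{7}\right) \left(-43129 + 17134\right) = \left(- \frac{285648}{7}\right) \left(-25995\right) = \frac{7425419760}{7}$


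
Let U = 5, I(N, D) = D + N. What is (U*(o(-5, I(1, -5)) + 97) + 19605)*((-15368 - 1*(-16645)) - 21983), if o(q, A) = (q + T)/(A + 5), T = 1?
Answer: -415569420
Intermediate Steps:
o(q, A) = (1 + q)/(5 + A) (o(q, A) = (q + 1)/(A + 5) = (1 + q)/(5 + A))
(U*(o(-5, I(1, -5)) + 97) + 19605)*((-15368 - 1*(-16645)) - 21983) = (5*((1 - 5)/(5 + (-5 + 1)) + 97) + 19605)*((-15368 - 1*(-16645)) - 21983) = (5*(-4/(5 - 4) + 97) + 19605)*((-15368 + 16645) - 21983) = (5*(-4/1 + 97) + 19605)*(1277 - 21983) = (5*(1*(-4) + 97) + 19605)*(-20706) = (5*(-4 + 97) + 19605)*(-20706) = (5*93 + 19605)*(-20706) = (465 + 19605)*(-20706) = 20070*(-20706) = -415569420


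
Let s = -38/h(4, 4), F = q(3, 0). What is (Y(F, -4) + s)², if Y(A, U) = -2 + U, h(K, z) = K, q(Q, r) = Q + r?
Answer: 961/4 ≈ 240.25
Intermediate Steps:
F = 3 (F = 3 + 0 = 3)
s = -19/2 (s = -38/4 = -38*¼ = -19/2 ≈ -9.5000)
(Y(F, -4) + s)² = ((-2 - 4) - 19/2)² = (-6 - 19/2)² = (-31/2)² = 961/4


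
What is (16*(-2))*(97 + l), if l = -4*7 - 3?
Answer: -2112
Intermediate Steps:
l = -31 (l = -28 - 3 = -31)
(16*(-2))*(97 + l) = (16*(-2))*(97 - 31) = -32*66 = -2112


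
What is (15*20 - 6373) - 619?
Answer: -6692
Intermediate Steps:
(15*20 - 6373) - 619 = (300 - 6373) - 619 = -6073 - 619 = -6692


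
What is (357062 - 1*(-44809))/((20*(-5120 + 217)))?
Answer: -401871/98060 ≈ -4.0982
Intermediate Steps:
(357062 - 1*(-44809))/((20*(-5120 + 217))) = (357062 + 44809)/((20*(-4903))) = 401871/(-98060) = 401871*(-1/98060) = -401871/98060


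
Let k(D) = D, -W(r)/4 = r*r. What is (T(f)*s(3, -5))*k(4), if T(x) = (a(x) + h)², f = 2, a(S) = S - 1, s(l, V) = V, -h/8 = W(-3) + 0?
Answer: -1670420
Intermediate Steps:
W(r) = -4*r² (W(r) = -4*r*r = -4*r²)
h = 288 (h = -8*(-4*(-3)² + 0) = -8*(-4*9 + 0) = -8*(-36 + 0) = -8*(-36) = 288)
a(S) = -1 + S
T(x) = (287 + x)² (T(x) = ((-1 + x) + 288)² = (287 + x)²)
(T(f)*s(3, -5))*k(4) = ((287 + 2)²*(-5))*4 = (289²*(-5))*4 = (83521*(-5))*4 = -417605*4 = -1670420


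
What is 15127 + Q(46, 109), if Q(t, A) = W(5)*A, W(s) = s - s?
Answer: 15127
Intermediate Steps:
W(s) = 0
Q(t, A) = 0 (Q(t, A) = 0*A = 0)
15127 + Q(46, 109) = 15127 + 0 = 15127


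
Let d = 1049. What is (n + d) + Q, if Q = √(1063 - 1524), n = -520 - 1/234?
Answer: 123785/234 + I*√461 ≈ 529.0 + 21.471*I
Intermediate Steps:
n = -121681/234 (n = -520 - 1*1/234 = -520 - 1/234 = -121681/234 ≈ -520.00)
Q = I*√461 (Q = √(-461) = I*√461 ≈ 21.471*I)
(n + d) + Q = (-121681/234 + 1049) + I*√461 = 123785/234 + I*√461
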